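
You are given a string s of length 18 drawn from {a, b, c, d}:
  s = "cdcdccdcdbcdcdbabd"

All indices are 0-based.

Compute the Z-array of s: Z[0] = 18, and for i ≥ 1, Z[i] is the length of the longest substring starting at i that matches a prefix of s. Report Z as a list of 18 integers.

[18, 0, 3, 0, 1, 4, 0, 2, 0, 0, 4, 0, 2, 0, 0, 0, 0, 0]

Z[0]=18
i=1: fresh scan; Z[1]=0
i=2: fresh scan; Z[2]=3 grow→box=[2,5)
i=3: min(r-i=2, Z[1]=0)=0; Z[3]=0
i=4: min(r-i=1, Z[2]=3)=1; Z[4]=1
i=5: fresh scan; Z[5]=4 grow→box=[5,9)
i=6: min(r-i=3, Z[1]=0)=0; Z[6]=0
i=7: min(r-i=2, Z[2]=3)=2; Z[7]=2
i=8: min(r-i=1, Z[3]=0)=0; Z[8]=0
i=9: fresh scan; Z[9]=0
i=10: fresh scan; Z[10]=4 grow→box=[10,14)
i=11: min(r-i=3, Z[1]=0)=0; Z[11]=0
i=12: min(r-i=2, Z[2]=3)=2; Z[12]=2
i=13: min(r-i=1, Z[3]=0)=0; Z[13]=0
i=14: fresh scan; Z[14]=0
i=15: fresh scan; Z[15]=0
i=16: fresh scan; Z[16]=0
i=17: fresh scan; Z[17]=0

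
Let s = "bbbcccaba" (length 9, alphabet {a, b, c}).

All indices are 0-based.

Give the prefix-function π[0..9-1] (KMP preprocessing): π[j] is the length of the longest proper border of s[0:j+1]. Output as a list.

π[0] = 0
j=1 s[j]='b': π[1]=1 (border 'b')
j=2 s[j]='b': π[2]=2 (border 'bb')
j=3 s[j]='c': k: 2→1→0; π[3]=0 (border '')
j=4 s[j]='c': π[4]=0 (border '')
j=5 s[j]='c': π[5]=0 (border '')
j=6 s[j]='a': π[6]=0 (border '')
j=7 s[j]='b': π[7]=1 (border 'b')
j=8 s[j]='a': k: 1→0; π[8]=0 (border '')

[0, 1, 2, 0, 0, 0, 0, 1, 0]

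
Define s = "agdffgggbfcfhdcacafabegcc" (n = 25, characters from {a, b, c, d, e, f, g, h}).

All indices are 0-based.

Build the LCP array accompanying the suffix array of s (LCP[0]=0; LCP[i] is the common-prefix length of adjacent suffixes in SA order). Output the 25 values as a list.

rank→(start, suffix):
  0 → (19, 'abegcc')
  1 → (15, 'acafabegcc')
  2 → (17, 'afabegcc')
  3 → (0, 'agdffgggbfcfhdcacafabegcc')
  4 → (20, 'begcc')
  5 → (8, 'bfcfhdcacafabegcc')
  6 → (24, 'c')
  7 → (14, 'cacafabegcc')
  8 → (16, 'cafabegcc')
  9 → (23, 'cc')
  10 → (10, 'cfhdcacafabegcc')
  11 → (13, 'dcacafabegcc')
  12 → (2, 'dffgggbfcfhdcacafabegcc')
  13 → (21, 'egcc')
  14 → (18, 'fabegcc')
  15 → (9, 'fcfhdcacafabegcc')
  16 → (3, 'ffgggbfcfhdcacafabegcc')
  17 → (4, 'fgggbfcfhdcacafabegcc')
  18 → (11, 'fhdcacafabegcc')
  19 → (7, 'gbfcfhdcacafabegcc')
  20 → (22, 'gcc')
  21 → (1, 'gdffgggbfcfhdcacafabegcc')
  22 → (6, 'ggbfcfhdcacafabegcc')
  23 → (5, 'gggbfcfhdcacafabegcc')
  24 → (12, 'hdcacafabegcc')

SA = [19, 15, 17, 0, 20, 8, 24, 14, 16, 23, 10, 13, 2, 21, 18, 9, 3, 4, 11, 7, 22, 1, 6, 5, 12]
rank  pair      lcp
   1  s[19:],s[15:]  1  'a'
   2  s[15:],s[17:]  1  'a'
   3  s[17:],s[0:]  1  'a'
   4  s[0:],s[20:]  0  ''
   5  s[20:],s[8:]  1  'b'
   6  s[8:],s[24:]  0  ''
   7  s[24:],s[14:]  1  'c'
   8  s[14:],s[16:]  2  'ca'
   9  s[16:],s[23:]  1  'c'
  10  s[23:],s[10:]  1  'c'
  11  s[10:],s[13:]  0  ''
  12  s[13:],s[2:]  1  'd'
  13  s[2:],s[21:]  0  ''
  14  s[21:],s[18:]  0  ''
  15  s[18:],s[9:]  1  'f'
  16  s[9:],s[3:]  1  'f'
  17  s[3:],s[4:]  1  'f'
  18  s[4:],s[11:]  1  'f'
  19  s[11:],s[7:]  0  ''
  20  s[7:],s[22:]  1  'g'
  21  s[22:],s[1:]  1  'g'
  22  s[1:],s[6:]  1  'g'
  23  s[6:],s[5:]  2  'gg'
  24  s[5:],s[12:]  0  ''

[0, 1, 1, 1, 0, 1, 0, 1, 2, 1, 1, 0, 1, 0, 0, 1, 1, 1, 1, 0, 1, 1, 1, 2, 0]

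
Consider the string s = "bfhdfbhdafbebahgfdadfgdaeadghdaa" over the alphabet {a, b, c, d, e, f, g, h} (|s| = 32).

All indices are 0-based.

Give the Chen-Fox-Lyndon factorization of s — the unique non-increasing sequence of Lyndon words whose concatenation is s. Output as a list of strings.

emit factor 1: 'bfhdfbhd' (i=0, period=8)
emit factor 2: 'afbebahgfd' (i=8, period=10)
emit factor 3: 'adfgdaeadghd' (i=18, period=12)
emit factor 4: 'a' (i=30, period=1)
emit factor 5: 'a' (i=31, period=1)

["bfhdfbhd", "afbebahgfd", "adfgdaeadghd", "a", "a"]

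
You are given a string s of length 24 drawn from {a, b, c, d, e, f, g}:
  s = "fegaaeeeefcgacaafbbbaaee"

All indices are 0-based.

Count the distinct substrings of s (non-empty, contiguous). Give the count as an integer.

270

rank | idx | suffix
   0 |  20 | aaee
   1 |   3 | aaeeeefcgacaafbbbaaee
   2 |  14 | aafbbbaaee
   3 |  12 | acaafbbbaaee
   4 |  21 | aee
   5 |   4 | aeeeefcgacaafbbbaaee
   6 |  15 | afbbbaaee
   7 |  19 | baaee
   8 |  18 | bbaaee
   9 |  17 | bbbaaee
  10 |  13 | caafbbbaaee
  11 |  10 | cgacaafbbbaaee
  12 |  23 | e
  13 |  22 | ee
  14 |   5 | eeeefcgacaafbbbaaee
  15 |   6 | eeefcgacaafbbbaaee
  16 |   7 | eefcgacaafbbbaaee
  17 |   8 | efcgacaafbbbaaee
  18 |   1 | egaaeeeefcgacaafbbbaaee
  19 |  16 | fbbbaaee
  20 |   9 | fcgacaafbbbaaee
  21 |   0 | fegaaeeeefcgacaafbbbaaee
  22 |   2 | gaaeeeefcgacaafbbbaaee
  23 |  11 | gacaafbbbaaee

SA = [20, 3, 14, 12, 21, 4, 15, 19, 18, 17, 13, 10, 23, 22, 5, 6, 7, 8, 1, 16, 9, 0, 2, 11]
rank  pair      lcp
   1  s[20:],s[3:]  4  'aaee'
   2  s[3:],s[14:]  2  'aa'
   3  s[14:],s[12:]  1  'a'
   4  s[12:],s[21:]  1  'a'
   5  s[21:],s[4:]  3  'aee'
   6  s[4:],s[15:]  1  'a'
   7  s[15:],s[19:]  0  ''
   8  s[19:],s[18:]  1  'b'
   9  s[18:],s[17:]  2  'bb'
  10  s[17:],s[13:]  0  ''
  11  s[13:],s[10:]  1  'c'
  12  s[10:],s[23:]  0  ''
  13  s[23:],s[22:]  1  'e'
  14  s[22:],s[5:]  2  'ee'
  15  s[5:],s[6:]  3  'eee'
  16  s[6:],s[7:]  2  'ee'
  17  s[7:],s[8:]  1  'e'
  18  s[8:],s[1:]  1  'e'
  19  s[1:],s[16:]  0  ''
  20  s[16:],s[9:]  1  'f'
  21  s[9:],s[0:]  1  'f'
  22  s[0:],s[2:]  0  ''
  23  s[2:],s[11:]  2  'ga'

n(n+1)/2 = 24·25/2 = 300
Σ LCP = 0 + 4 + 2 + 1 + 1 + 3 + 1 + 0 + 1 + 2 + 0 + 1 + 0 + 1 + 2 + 3 + 2 + 1 + 1 + 0 + 1 + 1 + 0 + 2 = 30
distinct = 300 − 30 = 270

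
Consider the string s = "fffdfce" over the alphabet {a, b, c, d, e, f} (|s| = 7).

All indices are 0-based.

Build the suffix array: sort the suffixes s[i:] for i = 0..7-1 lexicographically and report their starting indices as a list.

[5, 3, 6, 4, 2, 1, 0]

sorted suffixes:
  #0 SA[0]=5  'ce'
  #1 SA[1]=3  'dfce'
  #2 SA[2]=6  'e'
  #3 SA[3]=4  'fce'
  #4 SA[4]=2  'fdfce'
  #5 SA[5]=1  'ffdfce'
  #6 SA[6]=0  'fffdfce'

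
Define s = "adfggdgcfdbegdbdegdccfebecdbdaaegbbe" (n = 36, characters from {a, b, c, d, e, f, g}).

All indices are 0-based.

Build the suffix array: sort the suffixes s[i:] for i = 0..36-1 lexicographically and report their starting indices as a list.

[29, 0, 30, 33, 27, 14, 34, 23, 10, 19, 25, 7, 20, 28, 26, 13, 9, 18, 15, 1, 5, 35, 22, 24, 31, 11, 16, 8, 21, 2, 32, 6, 12, 17, 4, 3]

sorted suffixes:
  #0 SA[0]=29  'aaegbbe'
  #1 SA[1]=0  'adfggdgcfdbegdbdegdccfebecdbdaaegbbe'
  #2 SA[2]=30  'aegbbe'
  #3 SA[3]=33  'bbe'
  #4 SA[4]=27  'bdaaegbbe'
  #5 SA[5]=14  'bdegdccfebecdbdaaegbbe'
  #6 SA[6]=34  'be'
  #7 SA[7]=23  'becdbdaaegbbe'
  #8 SA[8]=10  'begdbdegdccfebecdbdaaegbbe'
  #9 SA[9]=19  'ccfebecdbdaaegbbe'
  #10 SA[10]=25  'cdbdaaegbbe'
  #11 SA[11]=7  'cfdbegdbdegdccfebecdbdaaegbbe'
  #12 SA[12]=20  'cfebecdbdaaegbbe'
  #13 SA[13]=28  'daaegbbe'
  #14 SA[14]=26  'dbdaaegbbe'
  #15 SA[15]=13  'dbdegdccfebecdbdaaegbbe'
  #16 SA[16]=9  'dbegdbdegdccfebecdbdaaegbbe'
  #17 SA[17]=18  'dccfebecdbdaaegbbe'
  #18 SA[18]=15  'degdccfebecdbdaaegbbe'
  #19 SA[19]=1  'dfggdgcfdbegdbdegdccfebecdbdaaegbbe'
  #20 SA[20]=5  'dgcfdbegdbdegdccfebecdbdaaegbbe'
  #21 SA[21]=35  'e'
  #22 SA[22]=22  'ebecdbdaaegbbe'
  #23 SA[23]=24  'ecdbdaaegbbe'
  #24 SA[24]=31  'egbbe'
  #25 SA[25]=11  'egdbdegdccfebecdbdaaegbbe'
  #26 SA[26]=16  'egdccfebecdbdaaegbbe'
  #27 SA[27]=8  'fdbegdbdegdccfebecdbdaaegbbe'
  #28 SA[28]=21  'febecdbdaaegbbe'
  #29 SA[29]=2  'fggdgcfdbegdbdegdccfebecdbdaaegbbe'
  #30 SA[30]=32  'gbbe'
  #31 SA[31]=6  'gcfdbegdbdegdccfebecdbdaaegbbe'
  #32 SA[32]=12  'gdbdegdccfebecdbdaaegbbe'
  #33 SA[33]=17  'gdccfebecdbdaaegbbe'
  #34 SA[34]=4  'gdgcfdbegdbdegdccfebecdbdaaegbbe'
  #35 SA[35]=3  'ggdgcfdbegdbdegdccfebecdbdaaegbbe'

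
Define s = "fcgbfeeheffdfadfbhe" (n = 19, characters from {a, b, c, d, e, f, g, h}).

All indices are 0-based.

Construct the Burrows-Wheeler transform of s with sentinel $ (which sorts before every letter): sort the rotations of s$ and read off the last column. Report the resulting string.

rank  rotation              last
    0  $fcgbfeeheffdfadfbhe  e
    1  adfbhe$fcgbfeeheffdf  f
    2  bfeeheffdfadfbhe$fcg  g
    3  bhe$fcgbfeeheffdfadf  f
    4  cgbfeeheffdfadfbhe$f  f
    5  dfadfbhe$fcgbfeeheff  f
    6  dfbhe$fcgbfeeheffdfa  a
    7  e$fcgbfeeheffdfadfbh  h
    8  eeheffdfadfbhe$fcgbf  f
    9  effdfadfbhe$fcgbfeeh  h
   10  eheffdfadfbhe$fcgbfe  e
   11  fadfbhe$fcgbfeeheffd  d
   12  fbhe$fcgbfeeheffdfad  d
   13  fcgbfeeheffdfadfbhe$  $
   14  fdfadfbhe$fcgbfeehef  f
   15  feeheffdfadfbhe$fcgb  b
   16  ffdfadfbhe$fcgbfeehe  e
   17  gbfeeheffdfadfbhe$fc  c
   18  he$fcgbfeeheffdfadfb  b
   19  heffdfadfbhe$fcgbfee  e

efgfffahfhedd$fbecbe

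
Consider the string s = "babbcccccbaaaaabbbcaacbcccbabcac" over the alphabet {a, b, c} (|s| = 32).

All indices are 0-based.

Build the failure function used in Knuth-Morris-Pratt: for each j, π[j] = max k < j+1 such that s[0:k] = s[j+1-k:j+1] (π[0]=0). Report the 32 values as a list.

[0, 0, 1, 1, 0, 0, 0, 0, 0, 1, 2, 0, 0, 0, 0, 1, 1, 1, 0, 0, 0, 0, 1, 0, 0, 0, 1, 2, 3, 0, 0, 0]

π[0] = 0
j=1 s[j]='a': π[1]=0 (border '')
j=2 s[j]='b': π[2]=1 (border 'b')
j=3 s[j]='b': k: 1→0; π[3]=1 (border 'b')
j=4 s[j]='c': k: 1→0; π[4]=0 (border '')
j=5 s[j]='c': π[5]=0 (border '')
j=6 s[j]='c': π[6]=0 (border '')
j=7 s[j]='c': π[7]=0 (border '')
j=8 s[j]='c': π[8]=0 (border '')
j=9 s[j]='b': π[9]=1 (border 'b')
j=10 s[j]='a': π[10]=2 (border 'ba')
j=11 s[j]='a': k: 2→0; π[11]=0 (border '')
j=12 s[j]='a': π[12]=0 (border '')
j=13 s[j]='a': π[13]=0 (border '')
j=14 s[j]='a': π[14]=0 (border '')
j=15 s[j]='b': π[15]=1 (border 'b')
j=16 s[j]='b': k: 1→0; π[16]=1 (border 'b')
j=17 s[j]='b': k: 1→0; π[17]=1 (border 'b')
j=18 s[j]='c': k: 1→0; π[18]=0 (border '')
j=19 s[j]='a': π[19]=0 (border '')
j=20 s[j]='a': π[20]=0 (border '')
j=21 s[j]='c': π[21]=0 (border '')
j=22 s[j]='b': π[22]=1 (border 'b')
j=23 s[j]='c': k: 1→0; π[23]=0 (border '')
j=24 s[j]='c': π[24]=0 (border '')
j=25 s[j]='c': π[25]=0 (border '')
j=26 s[j]='b': π[26]=1 (border 'b')
j=27 s[j]='a': π[27]=2 (border 'ba')
j=28 s[j]='b': π[28]=3 (border 'bab')
j=29 s[j]='c': k: 3→1→0; π[29]=0 (border '')
j=30 s[j]='a': π[30]=0 (border '')
j=31 s[j]='c': π[31]=0 (border '')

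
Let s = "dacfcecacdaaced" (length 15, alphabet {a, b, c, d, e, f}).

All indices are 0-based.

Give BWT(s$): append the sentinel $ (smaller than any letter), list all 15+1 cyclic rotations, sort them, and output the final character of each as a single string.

rank  rotation          last
    0  $dacfcecacdaaced  d
    1  aaced$dacfcecacd  d
    2  acdaaced$dacfcec  c
    3  aced$dacfcecacda  a
    4  acfcecacdaaced$d  d
    5  cacdaaced$dacfce  e
    6  cdaaced$dacfceca  a
    7  cecacdaaced$dacf  f
    8  ced$dacfcecacdaa  a
    9  cfcecacdaaced$da  a
   10  d$dacfcecacdaace  e
   11  daaced$dacfcecac  c
   12  dacfcecacdaaced$  $
   13  ecacdaaced$dacfc  c
   14  ed$dacfcecacdaac  c
   15  fcecacdaaced$dac  c

ddcadeafaaec$ccc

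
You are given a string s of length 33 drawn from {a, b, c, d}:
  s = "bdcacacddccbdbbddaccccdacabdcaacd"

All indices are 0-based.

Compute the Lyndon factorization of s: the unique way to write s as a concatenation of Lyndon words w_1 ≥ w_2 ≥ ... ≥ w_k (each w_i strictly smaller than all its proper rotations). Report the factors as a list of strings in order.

["bdc", "acacddccbdbbddaccccd", "ac", "abdc", "aacd"]

emit factor 1: 'bdc' (i=0, period=3)
emit factor 2: 'acacddccbdbbddaccccd' (i=3, period=20)
emit factor 3: 'ac' (i=23, period=2)
emit factor 4: 'abdc' (i=25, period=4)
emit factor 5: 'aacd' (i=29, period=4)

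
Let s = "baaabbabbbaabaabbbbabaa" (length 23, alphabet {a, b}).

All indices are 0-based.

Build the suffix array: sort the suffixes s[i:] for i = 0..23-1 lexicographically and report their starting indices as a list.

sorted suffixes:
  #0 SA[0]=22  'a'
  #1 SA[1]=21  'aa'
  #2 SA[2]=1  'aaabbabbbaabaabbbbabaa'
  #3 SA[3]=10  'aabaabbbbabaa'
  #4 SA[4]=2  'aabbabbbaabaabbbbabaa'
  #5 SA[5]=13  'aabbbbabaa'
  #6 SA[6]=19  'abaa'
  #7 SA[7]=11  'abaabbbbabaa'
  #8 SA[8]=3  'abbabbbaabaabbbbabaa'
  #9 SA[9]=6  'abbbaabaabbbbabaa'
  #10 SA[10]=14  'abbbbabaa'
  #11 SA[11]=20  'baa'
  #12 SA[12]=0  'baaabbabbbaabaabbbbabaa'
  #13 SA[13]=9  'baabaabbbbabaa'
  #14 SA[14]=12  'baabbbbabaa'
  #15 SA[15]=18  'babaa'
  #16 SA[16]=5  'babbbaabaabbbbabaa'
  #17 SA[17]=8  'bbaabaabbbbabaa'
  #18 SA[18]=17  'bbabaa'
  #19 SA[19]=4  'bbabbbaabaabbbbabaa'
  #20 SA[20]=7  'bbbaabaabbbbabaa'
  #21 SA[21]=16  'bbbabaa'
  #22 SA[22]=15  'bbbbabaa'

[22, 21, 1, 10, 2, 13, 19, 11, 3, 6, 14, 20, 0, 9, 12, 18, 5, 8, 17, 4, 7, 16, 15]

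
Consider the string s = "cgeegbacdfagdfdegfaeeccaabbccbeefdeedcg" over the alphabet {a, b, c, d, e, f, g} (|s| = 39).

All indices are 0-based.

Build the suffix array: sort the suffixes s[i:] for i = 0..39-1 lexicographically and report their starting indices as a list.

rank | idx | suffix
   0 |  23 | aabbccbeefdeedcg
   1 |  24 | abbccbeefdeedcg
   2 |   6 | acdfagdfdegfaeeccaabbccbeefdeedcg
   3 |  18 | aeeccaabbccbeefdeedcg
   4 |  10 | agdfdegfaeeccaabbccbeefdeedcg
   5 |   5 | bacdfagdfdegfaeeccaabbccbeefdeedcg
   6 |  25 | bbccbeefdeedcg
   7 |  26 | bccbeefdeedcg
   8 |  29 | beefdeedcg
   9 |  22 | caabbccbeefdeedcg
  10 |  28 | cbeefdeedcg
  11 |  21 | ccaabbccbeefdeedcg
  12 |  27 | ccbeefdeedcg
  13 |   7 | cdfagdfdegfaeeccaabbccbeefdeedcg
  14 |  37 | cg
  15 |   0 | cgeegbacdfagdfdegfaeeccaabbccbeefdeedcg
  16 |  36 | dcg
  17 |  33 | deedcg
  18 |  14 | degfaeeccaabbccbeefdeedcg
  19 |   8 | dfagdfdegfaeeccaabbccbeefdeedcg
  20 |  12 | dfdegfaeeccaabbccbeefdeedcg
  21 |  20 | eccaabbccbeefdeedcg
  22 |  35 | edcg
  23 |  19 | eeccaabbccbeefdeedcg
  24 |  34 | eedcg
  25 |  30 | eefdeedcg
  26 |   2 | eegbacdfagdfdegfaeeccaabbccbeefdeedcg
  27 |  31 | efdeedcg
  28 |   3 | egbacdfagdfdegfaeeccaabbccbeefdeedcg
  29 |  15 | egfaeeccaabbccbeefdeedcg
  30 |  17 | faeeccaabbccbeefdeedcg
  31 |   9 | fagdfdegfaeeccaabbccbeefdeedcg
  32 |  32 | fdeedcg
  33 |  13 | fdegfaeeccaabbccbeefdeedcg
  34 |  38 | g
  35 |   4 | gbacdfagdfdegfaeeccaabbccbeefdeedcg
  36 |  11 | gdfdegfaeeccaabbccbeefdeedcg
  37 |   1 | geegbacdfagdfdegfaeeccaabbccbeefdeedcg
  38 |  16 | gfaeeccaabbccbeefdeedcg

[23, 24, 6, 18, 10, 5, 25, 26, 29, 22, 28, 21, 27, 7, 37, 0, 36, 33, 14, 8, 12, 20, 35, 19, 34, 30, 2, 31, 3, 15, 17, 9, 32, 13, 38, 4, 11, 1, 16]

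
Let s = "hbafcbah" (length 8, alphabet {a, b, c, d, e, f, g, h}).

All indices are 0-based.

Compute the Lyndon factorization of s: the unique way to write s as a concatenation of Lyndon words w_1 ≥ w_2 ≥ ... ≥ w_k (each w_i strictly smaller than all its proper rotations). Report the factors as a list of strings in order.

emit factor 1: 'h' (i=0, period=1)
emit factor 2: 'b' (i=1, period=1)
emit factor 3: 'afcbah' (i=2, period=6)

["h", "b", "afcbah"]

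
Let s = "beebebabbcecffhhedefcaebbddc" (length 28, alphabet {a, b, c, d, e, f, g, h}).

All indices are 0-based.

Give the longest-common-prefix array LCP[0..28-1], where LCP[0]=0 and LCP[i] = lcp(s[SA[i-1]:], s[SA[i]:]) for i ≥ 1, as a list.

[0, 1, 0, 1, 2, 1, 1, 1, 2, 0, 1, 1, 1, 0, 1, 1, 0, 2, 2, 1, 1, 1, 1, 0, 1, 1, 0, 1]

rank→(start, suffix):
  0 → (6, 'abbcecffhhedefcaebbddc')
  1 → (21, 'aebbddc')
  2 → (5, 'babbcecffhhedefcaebbddc')
  3 → (7, 'bbcecffhhedefcaebbddc')
  4 → (23, 'bbddc')
  5 → (8, 'bcecffhhedefcaebbddc')
  6 → (24, 'bddc')
  7 → (3, 'bebabbcecffhhedefcaebbddc')
  8 → (0, 'beebebabbcecffhhedefcaebbddc')
  9 → (27, 'c')
  10 → (20, 'caebbddc')
  11 → (9, 'cecffhhedefcaebbddc')
  12 → (11, 'cffhhedefcaebbddc')
  13 → (26, 'dc')
  14 → (25, 'ddc')
  15 → (17, 'defcaebbddc')
  16 → (4, 'ebabbcecffhhedefcaebbddc')
  17 → (22, 'ebbddc')
  18 → (2, 'ebebabbcecffhhedefcaebbddc')
  19 → (10, 'ecffhhedefcaebbddc')
  20 → (16, 'edefcaebbddc')
  21 → (1, 'eebebabbcecffhhedefcaebbddc')
  22 → (18, 'efcaebbddc')
  23 → (19, 'fcaebbddc')
  24 → (12, 'ffhhedefcaebbddc')
  25 → (13, 'fhhedefcaebbddc')
  26 → (15, 'hedefcaebbddc')
  27 → (14, 'hhedefcaebbddc')

SA = [6, 21, 5, 7, 23, 8, 24, 3, 0, 27, 20, 9, 11, 26, 25, 17, 4, 22, 2, 10, 16, 1, 18, 19, 12, 13, 15, 14]
i: (SA[i-1],SA[i]) lcp shared
  1: (6,21) 1 'a'
  2: (21,5) 0 ''
  3: (5,7) 1 'b'
  4: (7,23) 2 'bb'
  5: (23,8) 1 'b'
  6: (8,24) 1 'b'
  7: (24,3) 1 'b'
  8: (3,0) 2 'be'
  9: (0,27) 0 ''
  10: (27,20) 1 'c'
  11: (20,9) 1 'c'
  12: (9,11) 1 'c'
  13: (11,26) 0 ''
  14: (26,25) 1 'd'
  15: (25,17) 1 'd'
  16: (17,4) 0 ''
  17: (4,22) 2 'eb'
  18: (22,2) 2 'eb'
  19: (2,10) 1 'e'
  20: (10,16) 1 'e'
  21: (16,1) 1 'e'
  22: (1,18) 1 'e'
  23: (18,19) 0 ''
  24: (19,12) 1 'f'
  25: (12,13) 1 'f'
  26: (13,15) 0 ''
  27: (15,14) 1 'h'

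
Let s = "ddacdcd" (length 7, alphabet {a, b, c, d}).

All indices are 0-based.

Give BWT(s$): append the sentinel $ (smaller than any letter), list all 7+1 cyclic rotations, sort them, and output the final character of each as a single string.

dddacdc$

rank  rotation  last
    0  $ddacdcd  d
    1  acdcd$dd  d
    2  cd$ddacd  d
    3  cdcd$dda  a
    4  d$ddacdc  c
    5  dacdcd$d  d
    6  dcd$ddac  c
    7  ddacdcd$  $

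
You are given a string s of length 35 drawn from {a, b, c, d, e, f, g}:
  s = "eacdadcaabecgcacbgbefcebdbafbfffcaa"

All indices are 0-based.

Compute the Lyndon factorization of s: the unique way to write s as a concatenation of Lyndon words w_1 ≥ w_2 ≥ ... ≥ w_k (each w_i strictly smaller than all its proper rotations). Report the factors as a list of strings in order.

emit factor 1: 'e' (i=0, period=1)
emit factor 2: 'acdadc' (i=1, period=6)
emit factor 3: 'aabecgcacbgbefcebdbafbfffc' (i=7, period=26)
emit factor 4: 'a' (i=33, period=1)
emit factor 5: 'a' (i=34, period=1)

["e", "acdadc", "aabecgcacbgbefcebdbafbfffc", "a", "a"]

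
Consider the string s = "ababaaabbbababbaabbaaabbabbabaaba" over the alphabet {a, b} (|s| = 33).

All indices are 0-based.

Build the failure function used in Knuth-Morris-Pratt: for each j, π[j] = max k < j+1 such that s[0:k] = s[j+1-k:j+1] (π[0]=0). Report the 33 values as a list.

[0, 0, 1, 2, 3, 1, 1, 2, 0, 0, 1, 2, 3, 4, 0, 1, 1, 2, 0, 1, 1, 1, 2, 0, 1, 2, 0, 1, 2, 3, 1, 2, 3]

π[0] = 0
j=1 s[j]='b': π[1]=0 (border '')
j=2 s[j]='a': π[2]=1 (border 'a')
j=3 s[j]='b': π[3]=2 (border 'ab')
j=4 s[j]='a': π[4]=3 (border 'aba')
j=5 s[j]='a': k: 3→1→0; π[5]=1 (border 'a')
j=6 s[j]='a': k: 1→0; π[6]=1 (border 'a')
j=7 s[j]='b': π[7]=2 (border 'ab')
j=8 s[j]='b': k: 2→0; π[8]=0 (border '')
j=9 s[j]='b': π[9]=0 (border '')
j=10 s[j]='a': π[10]=1 (border 'a')
j=11 s[j]='b': π[11]=2 (border 'ab')
j=12 s[j]='a': π[12]=3 (border 'aba')
j=13 s[j]='b': π[13]=4 (border 'abab')
j=14 s[j]='b': k: 4→2→0; π[14]=0 (border '')
j=15 s[j]='a': π[15]=1 (border 'a')
j=16 s[j]='a': k: 1→0; π[16]=1 (border 'a')
j=17 s[j]='b': π[17]=2 (border 'ab')
j=18 s[j]='b': k: 2→0; π[18]=0 (border '')
j=19 s[j]='a': π[19]=1 (border 'a')
j=20 s[j]='a': k: 1→0; π[20]=1 (border 'a')
j=21 s[j]='a': k: 1→0; π[21]=1 (border 'a')
j=22 s[j]='b': π[22]=2 (border 'ab')
j=23 s[j]='b': k: 2→0; π[23]=0 (border '')
j=24 s[j]='a': π[24]=1 (border 'a')
j=25 s[j]='b': π[25]=2 (border 'ab')
j=26 s[j]='b': k: 2→0; π[26]=0 (border '')
j=27 s[j]='a': π[27]=1 (border 'a')
j=28 s[j]='b': π[28]=2 (border 'ab')
j=29 s[j]='a': π[29]=3 (border 'aba')
j=30 s[j]='a': k: 3→1→0; π[30]=1 (border 'a')
j=31 s[j]='b': π[31]=2 (border 'ab')
j=32 s[j]='a': π[32]=3 (border 'aba')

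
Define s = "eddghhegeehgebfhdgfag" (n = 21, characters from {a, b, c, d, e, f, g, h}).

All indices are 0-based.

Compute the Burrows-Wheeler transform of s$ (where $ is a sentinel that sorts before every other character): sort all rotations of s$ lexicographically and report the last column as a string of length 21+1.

gfeehdg$ghegbaheddfheg

rank  rotation                last
    0  $eddghhegeehgebfhdgfag  g
    1  ag$eddghhegeehgebfhdgf  f
    2  bfhdgfag$eddghhegeehge  e
    3  ddghhegeehgebfhdgfag$e  e
    4  dgfag$eddghhegeehgebfh  h
    5  dghhegeehgebfhdgfag$ed  d
    6  ebfhdgfag$eddghhegeehg  g
    7  eddghhegeehgebfhdgfag$  $
    8  eehgebfhdgfag$eddghheg  g
    9  egeehgebfhdgfag$eddghh  h
   10  ehgebfhdgfag$eddghhege  e
   11  fag$eddghhegeehgebfhdg  g
   12  fhdgfag$eddghhegeehgeb  b
   13  g$eddghhegeehgebfhdgfa  a
   14  gebfhdgfag$eddghhegeeh  h
   15  geehgebfhdgfag$eddghhe  e
   16  gfag$eddghhegeehgebfhd  d
   17  ghhegeehgebfhdgfag$edd  d
   18  hdgfag$eddghhegeehgebf  f
   19  hegeehgebfhdgfag$eddgh  h
   20  hgebfhdgfag$eddghhegee  e
   21  hhegeehgebfhdgfag$eddg  g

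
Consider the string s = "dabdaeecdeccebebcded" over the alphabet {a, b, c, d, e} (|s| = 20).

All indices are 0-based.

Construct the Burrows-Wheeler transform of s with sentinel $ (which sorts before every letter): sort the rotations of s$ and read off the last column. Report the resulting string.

dddeaeeebce$bccbcdeda

rank  rotation               last
    0  $dabdaeecdeccebebcded  d
    1  abdaeecdeccebebcded$d  d
    2  aeecdeccebebcded$dabd  d
    3  bcded$dabdaeecdeccebe  e
    4  bdaeecdeccebebcded$da  a
    5  bebcded$dabdaeecdecce  e
    6  ccebebcded$dabdaeecde  e
    7  cdeccebebcded$dabdaee  e
    8  cded$dabdaeecdeccebeb  b
    9  cebebcded$dabdaeecdec  c
   10  d$dabdaeecdeccebebcde  e
   11  dabdaeecdeccebebcded$  $
   12  daeecdeccebebcded$dab  b
   13  deccebebcded$dabdaeec  c
   14  ded$dabdaeecdeccebebc  c
   15  ebcded$dabdaeecdecceb  b
   16  ebebcded$dabdaeecdecc  c
   17  eccebebcded$dabdaeecd  d
   18  ecdeccebebcded$dabdae  e
   19  ed$dabdaeecdeccebebcd  d
   20  eecdeccebebcded$dabda  a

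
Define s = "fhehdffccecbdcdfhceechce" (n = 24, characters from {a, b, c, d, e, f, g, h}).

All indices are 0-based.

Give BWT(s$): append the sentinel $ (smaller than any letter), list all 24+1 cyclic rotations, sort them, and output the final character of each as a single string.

ecefdhchebhcccechfdd$cfef

rank  rotation                   last
    0  $fhehdffccecbdcdfhceechce  e
    1  bdcdfhceechce$fhehdffccec  c
    2  cbdcdfhceechce$fhehdffcce  e
    3  ccecbdcdfhceechce$fhehdff  f
    4  cdfhceechce$fhehdffccecbd  d
    5  ce$fhehdffccecbdcdfhceech  h
    6  cecbdcdfhceechce$fhehdffc  c
    7  ceechce$fhehdffccecbdcdfh  h
    8  chce$fhehdffccecbdcdfhcee  e
    9  dcdfhceechce$fhehdffccecb  b
   10  dffccecbdcdfhceechce$fheh  h
   11  dfhceechce$fhehdffccecbdc  c
   12  e$fhehdffccecbdcdfhceechc  c
   13  ecbdcdfhceechce$fhehdffcc  c
   14  echce$fhehdffccecbdcdfhce  e
   15  eechce$fhehdffccecbdcdfhc  c
   16  ehdffccecbdcdfhceechce$fh  h
   17  fccecbdcdfhceechce$fhehdf  f
   18  ffccecbdcdfhceechce$fhehd  d
   19  fhceechce$fhehdffccecbdcd  d
   20  fhehdffccecbdcdfhceechce$  $
   21  hce$fhehdffccecbdcdfhceec  c
   22  hceechce$fhehdffccecbdcdf  f
   23  hdffccecbdcdfhceechce$fhe  e
   24  hehdffccecbdcdfhceechce$f  f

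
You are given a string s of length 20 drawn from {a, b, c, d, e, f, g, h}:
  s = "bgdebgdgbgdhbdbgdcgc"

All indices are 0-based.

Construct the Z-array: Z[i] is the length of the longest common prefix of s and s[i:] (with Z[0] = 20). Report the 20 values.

Z[0]=20
i=1: outside box; Z[1]=0
i=2: outside box; Z[2]=0
i=3: outside box; Z[3]=0
i=4: outside box; Z[4]=3 scan→box=[4,7)
i=5: min(r-i=2, Z[1]=0)=0; Z[5]=0
i=6: min(r-i=1, Z[2]=0)=0; Z[6]=0
i=7: outside box; Z[7]=0
i=8: outside box; Z[8]=3 scan→box=[8,11)
i=9: min(r-i=2, Z[1]=0)=0; Z[9]=0
i=10: min(r-i=1, Z[2]=0)=0; Z[10]=0
i=11: outside box; Z[11]=0
i=12: outside box; Z[12]=1 scan→box=[12,13)
i=13: outside box; Z[13]=0
i=14: outside box; Z[14]=3 scan→box=[14,17)
i=15: min(r-i=2, Z[1]=0)=0; Z[15]=0
i=16: min(r-i=1, Z[2]=0)=0; Z[16]=0
i=17: outside box; Z[17]=0
i=18: outside box; Z[18]=0
i=19: outside box; Z[19]=0

[20, 0, 0, 0, 3, 0, 0, 0, 3, 0, 0, 0, 1, 0, 3, 0, 0, 0, 0, 0]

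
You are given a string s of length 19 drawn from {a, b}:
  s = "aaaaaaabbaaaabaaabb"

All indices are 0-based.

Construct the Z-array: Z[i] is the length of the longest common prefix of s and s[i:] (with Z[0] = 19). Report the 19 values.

Z[0]=19
i=1: i≥r, start 0; Z[1]=6 extend→box=[1,7)
i=2: min(r-i=5, Z[1]=6)=5; Z[2]=5
i=3: min(r-i=4, Z[2]=5)=4; Z[3]=4
i=4: min(r-i=3, Z[3]=4)=3; Z[4]=3
i=5: min(r-i=2, Z[4]=3)=2; Z[5]=2
i=6: min(r-i=1, Z[5]=2)=1; Z[6]=1
i=7: i≥r, start 0; Z[7]=0
i=8: i≥r, start 0; Z[8]=0
i=9: i≥r, start 0; Z[9]=4 extend→box=[9,13)
i=10: min(r-i=3, Z[1]=6)=3; Z[10]=3
i=11: min(r-i=2, Z[2]=5)=2; Z[11]=2
i=12: min(r-i=1, Z[3]=4)=1; Z[12]=1
i=13: i≥r, start 0; Z[13]=0
i=14: i≥r, start 0; Z[14]=3 extend→box=[14,17)
i=15: min(r-i=2, Z[1]=6)=2; Z[15]=2
i=16: min(r-i=1, Z[2]=5)=1; Z[16]=1
i=17: i≥r, start 0; Z[17]=0
i=18: i≥r, start 0; Z[18]=0

[19, 6, 5, 4, 3, 2, 1, 0, 0, 4, 3, 2, 1, 0, 3, 2, 1, 0, 0]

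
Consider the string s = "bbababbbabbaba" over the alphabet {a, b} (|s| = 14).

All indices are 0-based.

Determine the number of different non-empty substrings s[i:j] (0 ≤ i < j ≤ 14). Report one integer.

rank | idx | suffix
   0 |  13 | a
   1 |  11 | aba
   2 |   2 | ababbbabbaba
   3 |   8 | abbaba
   4 |   4 | abbbabbaba
   5 |  12 | ba
   6 |  10 | baba
   7 |   1 | bababbbabbaba
   8 |   7 | babbaba
   9 |   3 | babbbabbaba
  10 |   9 | bbaba
  11 |   0 | bbababbbabbaba
  12 |   6 | bbabbaba
  13 |   5 | bbbabbaba

SA = [13, 11, 2, 8, 4, 12, 10, 1, 7, 3, 9, 0, 6, 5]
rank  pair      lcp
   1  s[13:],s[11:]  1  'a'
   2  s[11:],s[2:]  3  'aba'
   3  s[2:],s[8:]  2  'ab'
   4  s[8:],s[4:]  3  'abb'
   5  s[4:],s[12:]  0  ''
   6  s[12:],s[10:]  2  'ba'
   7  s[10:],s[1:]  4  'baba'
   8  s[1:],s[7:]  3  'bab'
   9  s[7:],s[3:]  4  'babb'
  10  s[3:],s[9:]  1  'b'
  11  s[9:],s[0:]  5  'bbaba'
  12  s[0:],s[6:]  4  'bbab'
  13  s[6:],s[5:]  2  'bb'

n(n+1)/2 = 14·15/2 = 105
Σ LCP = 0 + 1 + 3 + 2 + 3 + 0 + 2 + 4 + 3 + 4 + 1 + 5 + 4 + 2 = 34
distinct = 105 − 34 = 71

71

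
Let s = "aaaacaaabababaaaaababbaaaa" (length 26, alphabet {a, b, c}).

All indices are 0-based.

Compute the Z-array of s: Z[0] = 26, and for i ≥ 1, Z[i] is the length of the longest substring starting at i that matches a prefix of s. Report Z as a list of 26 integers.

[26, 3, 2, 1, 0, 3, 2, 1, 0, 1, 0, 1, 0, 4, 4, 3, 2, 1, 0, 1, 0, 0, 4, 3, 2, 1]

Z[0]=26
i=1: i≥r, start 0; Z[1]=3 extend→box=[1,4)
i=2: min(r-i=2, Z[1]=3)=2; Z[2]=2
i=3: min(r-i=1, Z[2]=2)=1; Z[3]=1
i=4: i≥r, start 0; Z[4]=0
i=5: i≥r, start 0; Z[5]=3 extend→box=[5,8)
i=6: min(r-i=2, Z[1]=3)=2; Z[6]=2
i=7: min(r-i=1, Z[2]=2)=1; Z[7]=1
i=8: i≥r, start 0; Z[8]=0
i=9: i≥r, start 0; Z[9]=1 extend→box=[9,10)
i=10: i≥r, start 0; Z[10]=0
i=11: i≥r, start 0; Z[11]=1 extend→box=[11,12)
i=12: i≥r, start 0; Z[12]=0
i=13: i≥r, start 0; Z[13]=4 extend→box=[13,17)
i=14: min(r-i=3, Z[1]=3)=3; Z[14]=4 extend→box=[14,18)
i=15: min(r-i=3, Z[1]=3)=3; Z[15]=3
i=16: min(r-i=2, Z[2]=2)=2; Z[16]=2
i=17: min(r-i=1, Z[3]=1)=1; Z[17]=1
i=18: i≥r, start 0; Z[18]=0
i=19: i≥r, start 0; Z[19]=1 extend→box=[19,20)
i=20: i≥r, start 0; Z[20]=0
i=21: i≥r, start 0; Z[21]=0
i=22: i≥r, start 0; Z[22]=4 extend→box=[22,26)
i=23: min(r-i=3, Z[1]=3)=3; Z[23]=3
i=24: min(r-i=2, Z[2]=2)=2; Z[24]=2
i=25: min(r-i=1, Z[3]=1)=1; Z[25]=1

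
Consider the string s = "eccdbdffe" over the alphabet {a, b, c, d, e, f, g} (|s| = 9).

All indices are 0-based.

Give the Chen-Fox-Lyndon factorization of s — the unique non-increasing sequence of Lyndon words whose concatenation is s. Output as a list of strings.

["e", "ccd", "bdffe"]

emit factor 1: 'e' (i=0, period=1)
emit factor 2: 'ccd' (i=1, period=3)
emit factor 3: 'bdffe' (i=4, period=5)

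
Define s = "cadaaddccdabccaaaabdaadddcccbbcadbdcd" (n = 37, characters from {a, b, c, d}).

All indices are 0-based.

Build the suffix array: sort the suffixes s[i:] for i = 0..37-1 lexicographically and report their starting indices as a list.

rank→(start, suffix):
  0 → (14, 'aaaabdaadddcccbbcadbdcd')
  1 → (15, 'aaabdaadddcccbbcadbdcd')
  2 → (16, 'aabdaadddcccbbcadbdcd')
  3 → (3, 'aaddccdabccaaaabdaadddcccbbcadbdcd')
  4 → (20, 'aadddcccbbcadbdcd')
  5 → (10, 'abccaaaabdaadddcccbbcadbdcd')
  6 → (17, 'abdaadddcccbbcadbdcd')
  7 → (1, 'adaaddccdabccaaaabdaadddcccbbcadbdcd')
  8 → (31, 'adbdcd')
  9 → (4, 'addccdabccaaaabdaadddcccbbcadbdcd')
  10 → (21, 'adddcccbbcadbdcd')
  11 → (28, 'bbcadbdcd')
  12 → (29, 'bcadbdcd')
  13 → (11, 'bccaaaabdaadddcccbbcadbdcd')
  14 → (18, 'bdaadddcccbbcadbdcd')
  15 → (33, 'bdcd')
  16 → (13, 'caaaabdaadddcccbbcadbdcd')
  17 → (0, 'cadaaddccdabccaaaabdaadddcccbbcadbdcd')
  18 → (30, 'cadbdcd')
  19 → (27, 'cbbcadbdcd')
  20 → (12, 'ccaaaabdaadddcccbbcadbdcd')
  21 → (26, 'ccbbcadbdcd')
  22 → (25, 'cccbbcadbdcd')
  23 → (7, 'ccdabccaaaabdaadddcccbbcadbdcd')
  24 → (35, 'cd')
  25 → (8, 'cdabccaaaabdaadddcccbbcadbdcd')
  26 → (36, 'd')
  27 → (2, 'daaddccdabccaaaabdaadddcccbbcadbdcd')
  28 → (19, 'daadddcccbbcadbdcd')
  29 → (9, 'dabccaaaabdaadddcccbbcadbdcd')
  30 → (32, 'dbdcd')
  31 → (24, 'dcccbbcadbdcd')
  32 → (6, 'dccdabccaaaabdaadddcccbbcadbdcd')
  33 → (34, 'dcd')
  34 → (23, 'ddcccbbcadbdcd')
  35 → (5, 'ddccdabccaaaabdaadddcccbbcadbdcd')
  36 → (22, 'dddcccbbcadbdcd')

[14, 15, 16, 3, 20, 10, 17, 1, 31, 4, 21, 28, 29, 11, 18, 33, 13, 0, 30, 27, 12, 26, 25, 7, 35, 8, 36, 2, 19, 9, 32, 24, 6, 34, 23, 5, 22]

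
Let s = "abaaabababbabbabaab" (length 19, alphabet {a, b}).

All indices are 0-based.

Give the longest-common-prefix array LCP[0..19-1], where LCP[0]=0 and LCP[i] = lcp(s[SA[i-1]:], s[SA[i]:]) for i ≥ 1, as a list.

[0, 2, 3, 1, 2, 4, 3, 4, 2, 5, 0, 1, 3, 2, 4, 3, 6, 1, 4]

rank→(start, suffix):
  0 → (2, 'aaabababbabbabaab')
  1 → (16, 'aab')
  2 → (3, 'aabababbabbabaab')
  3 → (17, 'ab')
  4 → (0, 'abaaabababbabbabaab')
  5 → (14, 'abaab')
  6 → (4, 'abababbabbabaab')
  7 → (6, 'ababbabbabaab')
  8 → (11, 'abbabaab')
  9 → (8, 'abbabbabaab')
  10 → (18, 'b')
  11 → (1, 'baaabababbabbabaab')
  12 → (15, 'baab')
  13 → (13, 'babaab')
  14 → (5, 'bababbabbabaab')
  15 → (10, 'babbabaab')
  16 → (7, 'babbabbabaab')
  17 → (12, 'bbabaab')
  18 → (9, 'bbabbabaab')

SA = [2, 16, 3, 17, 0, 14, 4, 6, 11, 8, 18, 1, 15, 13, 5, 10, 7, 12, 9]
i: (SA[i-1],SA[i]) lcp shared
  1: (2,16) 2 'aa'
  2: (16,3) 3 'aab'
  3: (3,17) 1 'a'
  4: (17,0) 2 'ab'
  5: (0,14) 4 'abaa'
  6: (14,4) 3 'aba'
  7: (4,6) 4 'abab'
  8: (6,11) 2 'ab'
  9: (11,8) 5 'abbab'
  10: (8,18) 0 ''
  11: (18,1) 1 'b'
  12: (1,15) 3 'baa'
  13: (15,13) 2 'ba'
  14: (13,5) 4 'baba'
  15: (5,10) 3 'bab'
  16: (10,7) 6 'babbab'
  17: (7,12) 1 'b'
  18: (12,9) 4 'bbab'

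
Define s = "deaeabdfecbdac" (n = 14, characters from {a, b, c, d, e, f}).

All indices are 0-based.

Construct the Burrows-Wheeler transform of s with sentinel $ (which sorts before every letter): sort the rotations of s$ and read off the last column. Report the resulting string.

rank  rotation         last
    0  $deaeabdfecbdac  c
    1  abdfecbdac$deae  e
    2  ac$deaeabdfecbd  d
    3  aeabdfecbdac$de  e
    4  bdac$deaeabdfec  c
    5  bdfecbdac$deaea  a
    6  c$deaeabdfecbda  a
    7  cbdac$deaeabdfe  e
    8  dac$deaeabdfecb  b
    9  deaeabdfecbdac$  $
   10  dfecbdac$deaeab  b
   11  eabdfecbdac$dea  a
   12  eaeabdfecbdac$d  d
   13  ecbdac$deaeabdf  f
   14  fecbdac$deaeabd  d

cedecaaeb$badfd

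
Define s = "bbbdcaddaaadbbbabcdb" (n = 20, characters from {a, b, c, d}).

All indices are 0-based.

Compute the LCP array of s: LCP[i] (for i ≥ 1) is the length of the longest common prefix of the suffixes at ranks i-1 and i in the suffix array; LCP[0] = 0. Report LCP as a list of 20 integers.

rank | idx | suffix
   0 |   8 | aaadbbbabcdb
   1 |   9 | aadbbbabcdb
   2 |  15 | abcdb
   3 |  10 | adbbbabcdb
   4 |   5 | addaaadbbbabcdb
   5 |  19 | b
   6 |  14 | babcdb
   7 |  13 | bbabcdb
   8 |  12 | bbbabcdb
   9 |   0 | bbbdcaddaaadbbbabcdb
  10 |   1 | bbdcaddaaadbbbabcdb
  11 |  16 | bcdb
  12 |   2 | bdcaddaaadbbbabcdb
  13 |   4 | caddaaadbbbabcdb
  14 |  17 | cdb
  15 |   7 | daaadbbbabcdb
  16 |  18 | db
  17 |  11 | dbbbabcdb
  18 |   3 | dcaddaaadbbbabcdb
  19 |   6 | ddaaadbbbabcdb

SA = [8, 9, 15, 10, 5, 19, 14, 13, 12, 0, 1, 16, 2, 4, 17, 7, 18, 11, 3, 6]
[i] adj suffixes → lcp
  [1] 8/9 → 2 ('aa')
  [2] 9/15 → 1 ('a')
  [3] 15/10 → 1 ('a')
  [4] 10/5 → 2 ('ad')
  [5] 5/19 → 0 ('')
  [6] 19/14 → 1 ('b')
  [7] 14/13 → 1 ('b')
  [8] 13/12 → 2 ('bb')
  [9] 12/0 → 3 ('bbb')
  [10] 0/1 → 2 ('bb')
  [11] 1/16 → 1 ('b')
  [12] 16/2 → 1 ('b')
  [13] 2/4 → 0 ('')
  [14] 4/17 → 1 ('c')
  [15] 17/7 → 0 ('')
  [16] 7/18 → 1 ('d')
  [17] 18/11 → 2 ('db')
  [18] 11/3 → 1 ('d')
  [19] 3/6 → 1 ('d')

[0, 2, 1, 1, 2, 0, 1, 1, 2, 3, 2, 1, 1, 0, 1, 0, 1, 2, 1, 1]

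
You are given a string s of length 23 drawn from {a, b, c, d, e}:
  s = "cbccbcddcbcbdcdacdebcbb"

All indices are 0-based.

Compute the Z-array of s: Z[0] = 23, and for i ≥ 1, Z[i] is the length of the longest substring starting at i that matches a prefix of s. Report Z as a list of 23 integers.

[23, 0, 1, 3, 0, 1, 0, 0, 3, 0, 2, 0, 0, 1, 0, 0, 1, 0, 0, 0, 2, 0, 0]

Z[0]=23
i=1: i≥r, start 0; Z[1]=0
i=2: i≥r, start 0; Z[2]=1 extend→box=[2,3)
i=3: i≥r, start 0; Z[3]=3 extend→box=[3,6)
i=4: min(r-i=2, Z[1]=0)=0; Z[4]=0
i=5: min(r-i=1, Z[2]=1)=1; Z[5]=1
i=6: i≥r, start 0; Z[6]=0
i=7: i≥r, start 0; Z[7]=0
i=8: i≥r, start 0; Z[8]=3 extend→box=[8,11)
i=9: min(r-i=2, Z[1]=0)=0; Z[9]=0
i=10: min(r-i=1, Z[2]=1)=1; Z[10]=2 extend→box=[10,12)
i=11: min(r-i=1, Z[1]=0)=0; Z[11]=0
i=12: i≥r, start 0; Z[12]=0
i=13: i≥r, start 0; Z[13]=1 extend→box=[13,14)
i=14: i≥r, start 0; Z[14]=0
i=15: i≥r, start 0; Z[15]=0
i=16: i≥r, start 0; Z[16]=1 extend→box=[16,17)
i=17: i≥r, start 0; Z[17]=0
i=18: i≥r, start 0; Z[18]=0
i=19: i≥r, start 0; Z[19]=0
i=20: i≥r, start 0; Z[20]=2 extend→box=[20,22)
i=21: min(r-i=1, Z[1]=0)=0; Z[21]=0
i=22: i≥r, start 0; Z[22]=0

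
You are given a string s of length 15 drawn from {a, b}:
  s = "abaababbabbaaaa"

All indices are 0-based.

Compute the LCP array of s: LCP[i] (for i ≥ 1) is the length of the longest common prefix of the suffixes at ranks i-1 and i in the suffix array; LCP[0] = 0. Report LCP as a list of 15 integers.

rank | idx | suffix
   0 |  14 | a
   1 |  13 | aa
   2 |  12 | aaa
   3 |  11 | aaaa
   4 |   2 | aababbabbaaaa
   5 |   0 | abaababbabbaaaa
   6 |   3 | ababbabbaaaa
   7 |   8 | abbaaaa
   8 |   5 | abbabbaaaa
   9 |  10 | baaaa
  10 |   1 | baababbabbaaaa
  11 |   7 | babbaaaa
  12 |   4 | babbabbaaaa
  13 |   9 | bbaaaa
  14 |   6 | bbabbaaaa

SA = [14, 13, 12, 11, 2, 0, 3, 8, 5, 10, 1, 7, 4, 9, 6]
rank  pair      lcp
   1  s[14:],s[13:]  1  'a'
   2  s[13:],s[12:]  2  'aa'
   3  s[12:],s[11:]  3  'aaa'
   4  s[11:],s[2:]  2  'aa'
   5  s[2:],s[0:]  1  'a'
   6  s[0:],s[3:]  3  'aba'
   7  s[3:],s[8:]  2  'ab'
   8  s[8:],s[5:]  4  'abba'
   9  s[5:],s[10:]  0  ''
  10  s[10:],s[1:]  3  'baa'
  11  s[1:],s[7:]  2  'ba'
  12  s[7:],s[4:]  5  'babba'
  13  s[4:],s[9:]  1  'b'
  14  s[9:],s[6:]  3  'bba'

[0, 1, 2, 3, 2, 1, 3, 2, 4, 0, 3, 2, 5, 1, 3]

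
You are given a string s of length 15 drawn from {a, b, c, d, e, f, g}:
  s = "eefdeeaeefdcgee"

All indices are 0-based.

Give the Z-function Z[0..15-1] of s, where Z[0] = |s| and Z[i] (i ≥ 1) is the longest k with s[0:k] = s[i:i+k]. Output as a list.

[15, 1, 0, 0, 2, 1, 0, 4, 1, 0, 0, 0, 0, 2, 1]

Z[0]=15
i=1: outside box; Z[1]=1 scan→box=[1,2)
i=2: outside box; Z[2]=0
i=3: outside box; Z[3]=0
i=4: outside box; Z[4]=2 scan→box=[4,6)
i=5: min(r-i=1, Z[1]=1)=1; Z[5]=1
i=6: outside box; Z[6]=0
i=7: outside box; Z[7]=4 scan→box=[7,11)
i=8: min(r-i=3, Z[1]=1)=1; Z[8]=1
i=9: min(r-i=2, Z[2]=0)=0; Z[9]=0
i=10: min(r-i=1, Z[3]=0)=0; Z[10]=0
i=11: outside box; Z[11]=0
i=12: outside box; Z[12]=0
i=13: outside box; Z[13]=2 scan→box=[13,15)
i=14: min(r-i=1, Z[1]=1)=1; Z[14]=1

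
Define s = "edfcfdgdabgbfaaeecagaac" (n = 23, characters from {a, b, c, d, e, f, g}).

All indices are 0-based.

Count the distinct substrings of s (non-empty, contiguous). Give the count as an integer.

259

sorted suffixes:
  #0 SA[0]=20  'aac'
  #1 SA[1]=13  'aaeecagaac'
  #2 SA[2]=8  'abgbfaaeecagaac'
  #3 SA[3]=21  'ac'
  #4 SA[4]=14  'aeecagaac'
  #5 SA[5]=18  'agaac'
  #6 SA[6]=11  'bfaaeecagaac'
  #7 SA[7]=9  'bgbfaaeecagaac'
  #8 SA[8]=22  'c'
  #9 SA[9]=17  'cagaac'
  #10 SA[10]=3  'cfdgdabgbfaaeecagaac'
  #11 SA[11]=7  'dabgbfaaeecagaac'
  #12 SA[12]=1  'dfcfdgdabgbfaaeecagaac'
  #13 SA[13]=5  'dgdabgbfaaeecagaac'
  #14 SA[14]=16  'ecagaac'
  #15 SA[15]=0  'edfcfdgdabgbfaaeecagaac'
  #16 SA[16]=15  'eecagaac'
  #17 SA[17]=12  'faaeecagaac'
  #18 SA[18]=2  'fcfdgdabgbfaaeecagaac'
  #19 SA[19]=4  'fdgdabgbfaaeecagaac'
  #20 SA[20]=19  'gaac'
  #21 SA[21]=10  'gbfaaeecagaac'
  #22 SA[22]=6  'gdabgbfaaeecagaac'

SA = [20, 13, 8, 21, 14, 18, 11, 9, 22, 17, 3, 7, 1, 5, 16, 0, 15, 12, 2, 4, 19, 10, 6]
rank  pair      lcp
   1  s[20:],s[13:]  2  'aa'
   2  s[13:],s[8:]  1  'a'
   3  s[8:],s[21:]  1  'a'
   4  s[21:],s[14:]  1  'a'
   5  s[14:],s[18:]  1  'a'
   6  s[18:],s[11:]  0  ''
   7  s[11:],s[9:]  1  'b'
   8  s[9:],s[22:]  0  ''
   9  s[22:],s[17:]  1  'c'
  10  s[17:],s[3:]  1  'c'
  11  s[3:],s[7:]  0  ''
  12  s[7:],s[1:]  1  'd'
  13  s[1:],s[5:]  1  'd'
  14  s[5:],s[16:]  0  ''
  15  s[16:],s[0:]  1  'e'
  16  s[0:],s[15:]  1  'e'
  17  s[15:],s[12:]  0  ''
  18  s[12:],s[2:]  1  'f'
  19  s[2:],s[4:]  1  'f'
  20  s[4:],s[19:]  0  ''
  21  s[19:],s[10:]  1  'g'
  22  s[10:],s[6:]  1  'g'

n(n+1)/2 = 23·24/2 = 276
Σ LCP = 0 + 2 + 1 + 1 + 1 + 1 + 0 + 1 + 0 + 1 + 1 + 0 + 1 + 1 + 0 + 1 + 1 + 0 + 1 + 1 + 0 + 1 + 1 = 17
distinct = 276 − 17 = 259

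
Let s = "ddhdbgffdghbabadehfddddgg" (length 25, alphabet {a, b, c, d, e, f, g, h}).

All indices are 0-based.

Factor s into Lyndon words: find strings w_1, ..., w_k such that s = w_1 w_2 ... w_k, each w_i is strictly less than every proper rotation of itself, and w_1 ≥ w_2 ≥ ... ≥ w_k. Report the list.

emit factor 1: 'ddh' (i=0, period=3)
emit factor 2: 'd' (i=3, period=1)
emit factor 3: 'bgffdgh' (i=4, period=7)
emit factor 4: 'b' (i=11, period=1)
emit factor 5: 'abadehfddddgg' (i=12, period=13)

["ddh", "d", "bgffdgh", "b", "abadehfddddgg"]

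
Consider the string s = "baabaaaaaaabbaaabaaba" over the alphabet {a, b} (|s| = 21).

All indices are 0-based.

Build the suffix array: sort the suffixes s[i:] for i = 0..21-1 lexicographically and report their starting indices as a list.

[20, 4, 5, 6, 7, 13, 8, 17, 1, 14, 9, 18, 2, 15, 10, 19, 3, 12, 16, 0, 11]

rank | idx | suffix
   0 |  20 | a
   1 |   4 | aaaaaaabbaaabaaba
   2 |   5 | aaaaaabbaaabaaba
   3 |   6 | aaaaabbaaabaaba
   4 |   7 | aaaabbaaabaaba
   5 |  13 | aaabaaba
   6 |   8 | aaabbaaabaaba
   7 |  17 | aaba
   8 |   1 | aabaaaaaaabbaaabaaba
   9 |  14 | aabaaba
  10 |   9 | aabbaaabaaba
  11 |  18 | aba
  12 |   2 | abaaaaaaabbaaabaaba
  13 |  15 | abaaba
  14 |  10 | abbaaabaaba
  15 |  19 | ba
  16 |   3 | baaaaaaabbaaabaaba
  17 |  12 | baaabaaba
  18 |  16 | baaba
  19 |   0 | baabaaaaaaabbaaabaaba
  20 |  11 | bbaaabaaba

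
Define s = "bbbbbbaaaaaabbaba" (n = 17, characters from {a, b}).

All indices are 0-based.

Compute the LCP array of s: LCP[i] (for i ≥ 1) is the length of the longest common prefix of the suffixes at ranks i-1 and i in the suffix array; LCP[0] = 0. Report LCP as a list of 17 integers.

[0, 1, 5, 4, 3, 2, 1, 2, 0, 2, 2, 1, 3, 2, 3, 4, 5]

rank | idx | suffix
   0 |  16 | a
   1 |   6 | aaaaaabbaba
   2 |   7 | aaaaabbaba
   3 |   8 | aaaabbaba
   4 |   9 | aaabbaba
   5 |  10 | aabbaba
   6 |  14 | aba
   7 |  11 | abbaba
   8 |  15 | ba
   9 |   5 | baaaaaabbaba
  10 |  13 | baba
  11 |   4 | bbaaaaaabbaba
  12 |  12 | bbaba
  13 |   3 | bbbaaaaaabbaba
  14 |   2 | bbbbaaaaaabbaba
  15 |   1 | bbbbbaaaaaabbaba
  16 |   0 | bbbbbbaaaaaabbaba

SA = [16, 6, 7, 8, 9, 10, 14, 11, 15, 5, 13, 4, 12, 3, 2, 1, 0]
[i] adj suffixes → lcp
  [1] 16/6 → 1 ('a')
  [2] 6/7 → 5 ('aaaaa')
  [3] 7/8 → 4 ('aaaa')
  [4] 8/9 → 3 ('aaa')
  [5] 9/10 → 2 ('aa')
  [6] 10/14 → 1 ('a')
  [7] 14/11 → 2 ('ab')
  [8] 11/15 → 0 ('')
  [9] 15/5 → 2 ('ba')
  [10] 5/13 → 2 ('ba')
  [11] 13/4 → 1 ('b')
  [12] 4/12 → 3 ('bba')
  [13] 12/3 → 2 ('bb')
  [14] 3/2 → 3 ('bbb')
  [15] 2/1 → 4 ('bbbb')
  [16] 1/0 → 5 ('bbbbb')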